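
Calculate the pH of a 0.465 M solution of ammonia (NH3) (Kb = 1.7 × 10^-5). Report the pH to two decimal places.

pH = 11.45

NH3 + H2O ⇌ NH4+ + OH-
Kb = x²/(0.465 − x) = 1.7 × 10^-5
Since Kb ≪ C₀, x ≈ √(Kb·C₀) = 2.81 × 10^-3 M.
Check: 0.6% ionized — well under 5%, approximation valid.
pOH = −log(2.81 × 10^-3) = 2.55; pH = 14.00 − 2.55 = 11.45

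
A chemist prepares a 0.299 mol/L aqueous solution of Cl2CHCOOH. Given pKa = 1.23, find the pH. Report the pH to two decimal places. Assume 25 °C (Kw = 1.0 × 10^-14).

pH = 0.97

Cl2CHCOOH ⇌ Cl2CHCOO- + H+
Ka = 10^(−1.23) = 5.89 × 10^-2
Ka = [H+]²/(0.299 − [H+]) = 5.89 × 10^-2
[H+] is not negligible relative to C₀; solve [H+]² + 0.0589·[H+] − 0.0176 = 0.
[H+] = (−Ka + √(Ka² + 4·Ka·C₀))/2 = 1.06 × 10^-1 M
pH = −log[H+] = −log(1.06 × 10^-1) = 0.97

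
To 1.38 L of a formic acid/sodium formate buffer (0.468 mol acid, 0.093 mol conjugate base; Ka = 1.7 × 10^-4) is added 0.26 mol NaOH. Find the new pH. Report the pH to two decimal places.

OH- converts HCOOH to HCOO-: HCOOH → 0.208 mol, HCOO- → 0.353 mol.
pKa = −log(1.7 × 10^-4) = 3.770
pH = pKa + log([A⁻]/[HA]) = 3.770 + log(0.353/0.208) = 3.770 +0.230

pH = 4.00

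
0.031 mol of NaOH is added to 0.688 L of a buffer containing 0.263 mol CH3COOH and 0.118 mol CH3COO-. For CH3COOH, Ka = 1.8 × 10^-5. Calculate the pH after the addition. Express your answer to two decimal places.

After neutralization: n(CH3COOH) = 0.232 mol, n(CH3COO-) = 0.149 mol.
pKa = −log(1.8 × 10^-5) = 4.745
pH = pKa + log([A⁻]/[HA]) = 4.745 + log(0.149/0.232) = 4.745 -0.192

pH = 4.55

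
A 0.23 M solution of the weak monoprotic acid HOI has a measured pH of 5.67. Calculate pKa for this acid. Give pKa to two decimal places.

[H+] = 10^(-5.67) = 2.14 × 10^-6 M
At equilibrium [HA] = 0.23 − 2.14 × 10^-6 = 2.30 × 10^-1 M
Ka = [H+][A-]/[HA] = (2.14 × 10^-6)² / 2.30 × 10^-1 = 1.99 × 10^-11
pKa = -log(1.99 × 10^-11) = 10.70

pKa = 10.70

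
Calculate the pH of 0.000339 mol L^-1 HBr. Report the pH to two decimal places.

HBr is a strong acid and dissociates completely, so [H+] = 0.000339 M.
pH = -log(0.000339) = 3.47

pH = 3.47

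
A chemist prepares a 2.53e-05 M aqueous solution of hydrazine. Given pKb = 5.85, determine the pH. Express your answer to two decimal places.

N2H4 + H2O ⇌ N2H5+ + OH-
Kb = 10^(−5.85) = 1.41 × 10^-6
From the ICE table, Kb = x²/(2.53e-05 − x) = 1.41 × 10^-6.
The 5% rule fails; solving x² + Kb·x − Kb·C₀ = 0 exactly:
x = (−Kb + √(Kb² + 4·Kb·C₀))/2 = 5.31 × 10^-6 M
pOH = −log(5.31 × 10^-6) = 5.27; pH = 14.00 − 5.27 = 8.73

pH = 8.73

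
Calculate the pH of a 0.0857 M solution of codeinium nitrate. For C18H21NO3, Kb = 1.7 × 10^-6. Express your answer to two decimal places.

C18H22NO3+ is the conjugate acid of the weak base C18H21NO3.
Ka = Kw/Kb = 1.0×10^-14 / 1.7 × 10^-6 = 5.88 × 10^-9
Ka = [H+]²/(0.0857 − [H+]) = 5.88 × 10^-9
Neglecting [H+] in the denominator: [H+] = √(5.88 × 10^-9 × 0.0857) = 2.24 × 10^-5 M
pH = −log[H+] = −log(2.24 × 10^-5) = 4.65

pH = 4.65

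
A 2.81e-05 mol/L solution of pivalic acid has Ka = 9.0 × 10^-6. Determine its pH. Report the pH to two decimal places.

pH = 4.92

(CH3)3CCOOH ⇌ (CH3)3CCOO- + H+
Let x = [H+] at equilibrium. Ka = x²/(2.81e-05 − x).
Here C₀/Ka ≈ 3.12, so the small-x approximation fails. Use the quadratic:
x = (−Ka + √(Ka² + 4·Ka·C₀))/2 = 1.20 × 10^-5 M
pH = −log[H+] = −log(1.20 × 10^-5) = 4.92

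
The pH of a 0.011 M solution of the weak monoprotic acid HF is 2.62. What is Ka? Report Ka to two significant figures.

Ka = 6.7 × 10^-4

[H+] = 10^(-2.62) = 2.40 × 10^-3 M
At equilibrium [HA] = 0.011 − 2.40 × 10^-3 = 8.60 × 10^-3 M
Ka = [H+][A-]/[HA] = (2.40 × 10^-3)² / 8.60 × 10^-3 = 6.7 × 10^-4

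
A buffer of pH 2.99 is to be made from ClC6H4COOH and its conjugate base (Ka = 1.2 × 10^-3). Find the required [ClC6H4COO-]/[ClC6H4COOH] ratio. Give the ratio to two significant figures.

ratio = 1.2

pKa = -log(1.2 × 10^-3) = 2.921
pH = pKa + log(r) ⇒ log(r) = 2.99 − 2.921 = +0.069
r = [ClC6H4COO-]/[ClC6H4COOH] = 10^(+0.069) = 1.17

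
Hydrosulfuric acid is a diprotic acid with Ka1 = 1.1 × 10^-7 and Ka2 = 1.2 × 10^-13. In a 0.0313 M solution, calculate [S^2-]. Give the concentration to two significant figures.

First ionization gives [H+] ≈ [HS-] = 5.87 × 10^-5 M.
Second step: Ka2 = [H+][S^2-]/[HS-] ≈ [S^2-] (since [H+] ≈ [HS-]).
So [S^2-] ≈ Ka2.

1.2 × 10^-13 M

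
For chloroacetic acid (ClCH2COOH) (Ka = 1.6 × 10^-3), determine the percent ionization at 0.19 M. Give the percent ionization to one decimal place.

8.8%

ClCH2COOH ⇌ ClCH2COO- + H+; let x = [H+] at equilibrium.
Solve x² + 0.0016x − 0.000304 = 0 → x = 1.67 × 10^-2 M
Fraction ionized = 1.67 × 10^-2 / 0.19 = 0.0879 → 8.8%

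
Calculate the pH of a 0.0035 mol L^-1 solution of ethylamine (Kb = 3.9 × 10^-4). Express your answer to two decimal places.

C2H5NH2 + H2O ⇌ C2H5NH3+ + OH-
Kb = x²/(0.0035 − x) = 3.9 × 10^-4
x is not negligible relative to C₀; solve x² + 0.00039·x − 1.37e-06 = 0.
x = [−0.00039 + √(0.00039² + 5.46e-06)]/2 = 9.89 × 10^-4 M
pOH = 3.00, so pH = 14.00 − pOH = 11.00

pH = 11.00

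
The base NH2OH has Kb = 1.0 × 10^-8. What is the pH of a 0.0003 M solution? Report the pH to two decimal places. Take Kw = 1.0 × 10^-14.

pH = 8.24

NH2OH + H2O ⇌ NH3OH+ + OH-
From the ICE table, Kb = [OH-]²/(0.0003 − [OH-]) = 1.0 × 10^-8.
Since Kb ≪ C₀, [OH-] ≈ √(Kb·C₀) = 1.73 × 10^-6 M.
pOH = 5.76, so pH = 14.00 − pOH = 8.24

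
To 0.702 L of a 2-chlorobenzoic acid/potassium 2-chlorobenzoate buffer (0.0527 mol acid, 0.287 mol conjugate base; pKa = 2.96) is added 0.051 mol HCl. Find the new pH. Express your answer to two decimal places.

pH = 3.32

Added H+ converts ClC6H4COO- to ClC6H4COOH: ClC6H4COOH → 0.104 mol, ClC6H4COO- → 0.236 mol.
pH = pKa + log([A⁻]/[HA]) = 2.96 + log(0.236/0.104) = 2.96 +0.356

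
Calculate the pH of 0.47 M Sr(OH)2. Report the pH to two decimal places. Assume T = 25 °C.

pH = 13.97

Sr(OH)2 is a strong base (each formula unit releases 2 OH-); [OH-] = 0.94 M.
pOH = -log(0.94) = 0.03
pH = 14.00 - 0.03 = 13.97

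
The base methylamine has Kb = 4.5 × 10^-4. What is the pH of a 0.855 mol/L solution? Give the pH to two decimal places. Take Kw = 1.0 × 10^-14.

CH3NH2 + H2O ⇌ CH3NH3+ + OH-
Let x = [OH-] at equilibrium. Kb = x²/(0.855 − x).
Assume x ≪ 0.855: x ≈ √(4.5 × 10^-4 × 0.855) = 1.96 × 10^-2 M
(x/C₀ = 2.3% < 5%, so the approximation holds.)
pOH = 1.71, so pH = 14.00 − pOH = 12.29

pH = 12.29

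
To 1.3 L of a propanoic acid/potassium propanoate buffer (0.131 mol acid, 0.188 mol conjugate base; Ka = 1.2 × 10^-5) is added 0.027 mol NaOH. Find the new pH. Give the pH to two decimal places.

After neutralization: n(CH3CH2COOH) = 0.104 mol, n(CH3CH2COO-) = 0.215 mol.
pKa = −log(1.2 × 10^-5) = 4.921
pH = pKa + log(n_CH3CH2COO-/n_CH3CH2COOH) = 4.921 + log(0.215/0.104) = 4.921 + (+0.315)

pH = 5.24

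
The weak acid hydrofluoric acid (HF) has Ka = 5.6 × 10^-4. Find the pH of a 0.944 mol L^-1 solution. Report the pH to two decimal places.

pH = 1.64

HF ⇌ F- + H+
From the ICE table, Ka = [H+]²/(0.944 − [H+]) = 5.6 × 10^-4.
Neglecting [H+] in the denominator: [H+] = √(5.6 × 10^-4 × 0.944) = 2.30 × 10^-2 M
Check: 2.4% ionized — well under 5%, approximation valid.
pH = −log(2.30 × 10^-2) = 1.64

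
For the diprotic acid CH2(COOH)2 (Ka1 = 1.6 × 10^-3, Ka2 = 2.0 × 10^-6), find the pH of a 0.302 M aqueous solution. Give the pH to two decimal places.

pH = 1.67

Ka1 ≫ Ka2, so treat the first dissociation as the only significant source of H+.
Ka1 = x²/(0.302 − x) = 1.6 × 10^-3
Solving the quadratic: x = (−Ka1 + √(Ka1² + 4·Ka1·C₀))/2 = 2.12 × 10^-2 M
pH = −log(2.12 × 10^-2) = 1.67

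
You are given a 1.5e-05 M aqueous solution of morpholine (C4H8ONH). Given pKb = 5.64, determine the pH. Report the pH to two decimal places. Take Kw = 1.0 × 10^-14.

pH = 8.68

C4H8ONH + H2O ⇌ C4H8ONH2+ + OH-
Kb = 10^(−5.64) = 2.29 × 10^-6
Kb = [OH-]²/(1.5e-05 − [OH-]) = 2.29 × 10^-6
The 5% rule fails; solving [OH-]² + Kb·[OH-] − Kb·C₀ = 0 exactly:
[OH-] = [−2.29e-06 + √(2.29e-06² + 1.37e-10)]/2 = 4.83 × 10^-6 M
pOH = −log(4.83 × 10^-6) = 5.32; pH = 14.00 − 5.32 = 8.68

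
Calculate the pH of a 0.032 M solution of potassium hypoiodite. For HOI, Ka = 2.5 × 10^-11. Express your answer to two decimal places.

pH = 11.53

OI- is the conjugate base of the weak acid HOI.
Kb = Kw/Ka = 1.0×10^-14 / 2.5 × 10^-11 = 4.00 × 10^-4
From the ICE table, Kb = [OH-]²/(0.032 − [OH-]) = 4.00 × 10^-4.
The 5% rule fails; solving [OH-]² + Kb·[OH-] − Kb·C₀ = 0 exactly:
[OH-] = (−Kb + √(Kb² + 4·Kb·C₀))/2 = 3.38 × 10^-3 M
pOH = −log(3.38 × 10^-3) = 2.47; pH = 14.00 − 2.47 = 11.53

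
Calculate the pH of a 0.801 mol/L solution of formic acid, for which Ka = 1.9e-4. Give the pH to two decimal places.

pH = 1.91

HCOOH ⇌ HCOO- + H+
Ka = [H+]²/(0.801 − [H+]) = 1.9 × 10^-4
Assume [H+] ≪ 0.801: [H+] ≈ √(1.9 × 10^-4 × 0.801) = 1.23 × 10^-2 M
([H+]/C₀ = 1.5% < 5%, so the approximation holds.)
pH = −log(1.23 × 10^-2) = 1.91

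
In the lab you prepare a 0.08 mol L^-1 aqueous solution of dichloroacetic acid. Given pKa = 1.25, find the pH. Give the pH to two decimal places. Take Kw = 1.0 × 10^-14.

Cl2CHCOOH ⇌ Cl2CHCOO- + H+
Ka = 10^(−1.25) = 5.62 × 10^-2
From the ICE table, Ka = x²/(0.08 − x) = 5.62 × 10^-2.
x is not negligible relative to C₀; solve x² + 0.0562·x − 0.0045 = 0.
x = (−Ka + √(Ka² + 4·Ka·C₀))/2 = 4.46 × 10^-2 M
pH = −log(4.46 × 10^-2) = 1.35

pH = 1.35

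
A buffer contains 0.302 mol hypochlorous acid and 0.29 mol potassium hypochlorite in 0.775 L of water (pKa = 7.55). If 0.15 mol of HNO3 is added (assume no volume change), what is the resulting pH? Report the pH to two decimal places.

pH = 7.04

After neutralization: n(HOCl) = 0.452 mol, n(OCl-) = 0.14 mol.
Henderson–Hasselbalch with mole ratio 0.14/0.452: pH = 7.55 + (-0.509)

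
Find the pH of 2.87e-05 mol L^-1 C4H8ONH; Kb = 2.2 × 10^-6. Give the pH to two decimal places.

pH = 8.84

C4H8ONH + H2O ⇌ C4H8ONH2+ + OH-
From the ICE table, Kb = [OH-]²/(2.87e-05 − [OH-]) = 2.2 × 10^-6.
Here C₀/Kb ≈ 13, so the small-[OH-] approximation fails. Use the quadratic:
[OH-] = (−Kb + √(Kb² + 4·Kb·C₀))/2 = 6.92 × 10^-6 M
pOH = −log(6.92 × 10^-6) = 5.16; pH = 14.00 − 5.16 = 8.84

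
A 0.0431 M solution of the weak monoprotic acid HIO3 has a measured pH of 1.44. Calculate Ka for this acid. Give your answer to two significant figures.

Ka = 1.9 × 10^-1

[H+] = 10^(-1.44) = 3.63 × 10^-2 M
At equilibrium [HA] = 0.0431 − 3.63 × 10^-2 = 6.80 × 10^-3 M
Ka = [H+][A-]/[HA] = (3.63 × 10^-2)² / 6.80 × 10^-3 = 1.9 × 10^-1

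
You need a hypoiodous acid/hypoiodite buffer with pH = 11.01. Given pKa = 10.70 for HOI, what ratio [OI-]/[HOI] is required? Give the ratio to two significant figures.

pH = pKa + log(r) ⇒ log(r) = 11.01 − 10.70 = +0.31
r = [OI-]/[HOI] = 10^(+0.31) = 2.04

ratio = 2.0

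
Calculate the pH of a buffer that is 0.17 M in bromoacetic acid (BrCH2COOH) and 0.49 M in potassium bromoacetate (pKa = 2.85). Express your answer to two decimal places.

Henderson–Hasselbalch: pH = pKa + log([BrCH2COO-]/[BrCH2COOH]) = 2.85 + log(0.49/0.17)
pH = 2.85 + (+0.460) = 3.31

pH = 3.31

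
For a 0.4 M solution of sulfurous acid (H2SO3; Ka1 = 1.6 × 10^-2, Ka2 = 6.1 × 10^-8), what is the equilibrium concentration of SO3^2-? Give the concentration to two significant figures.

6.1 × 10^-8 M

First ionization gives [H+] ≈ [HSO3-] = 7.24 × 10^-2 M.
Second step: Ka2 = [H+][SO3^2-]/[HSO3-] ≈ [SO3^2-] (since [H+] ≈ [HSO3-]).
So [SO3^2-] ≈ Ka2.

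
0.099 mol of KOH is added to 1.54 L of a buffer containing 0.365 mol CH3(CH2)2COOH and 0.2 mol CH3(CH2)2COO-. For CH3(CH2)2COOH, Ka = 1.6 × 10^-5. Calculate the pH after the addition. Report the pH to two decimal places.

pH = 4.85

OH- converts CH3(CH2)2COOH to CH3(CH2)2COO-: CH3(CH2)2COOH → 0.266 mol, CH3(CH2)2COO- → 0.299 mol.
pKa = −log(1.6 × 10^-5) = 4.796
pH = pKa + log(n_CH3(CH2)2COO-/n_CH3(CH2)2COOH) = 4.796 + log(0.299/0.266) = 4.796 + (+0.051)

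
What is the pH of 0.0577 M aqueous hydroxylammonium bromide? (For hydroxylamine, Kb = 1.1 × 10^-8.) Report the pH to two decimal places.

pH = 3.64

NH3OH+ is the conjugate acid of the weak base NH2OH.
Ka = Kw/Kb = 1.0×10^-14 / 1.1 × 10^-8 = 9.09 × 10^-7
Ka = [H+]²/(0.0577 − [H+]) = 9.09 × 10^-7
Neglecting [H+] in the denominator: [H+] = √(9.09 × 10^-7 × 0.0577) = 2.29 × 10^-4 M
([H+]/C₀ = 0.4% < 5%, so the approximation holds.)
pH = −log[H+] = −log(2.29 × 10^-4) = 3.64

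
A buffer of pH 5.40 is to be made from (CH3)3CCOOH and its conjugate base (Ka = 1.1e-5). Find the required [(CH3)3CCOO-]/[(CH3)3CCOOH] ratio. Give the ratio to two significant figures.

ratio = 2.8

pKa = -log(1.1 × 10^-5) = 4.959
pH = pKa + log(r) ⇒ log(r) = 5.40 − 4.959 = +0.441
r = [(CH3)3CCOO-]/[(CH3)3CCOOH] = 10^(+0.441) = 2.76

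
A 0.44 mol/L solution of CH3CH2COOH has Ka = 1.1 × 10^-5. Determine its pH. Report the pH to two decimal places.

pH = 2.66

CH3CH2COOH ⇌ CH3CH2COO- + H+
Ka = x²/(0.44 − x) = 1.1 × 10^-5
Neglecting x in the denominator: x = √(1.1 × 10^-5 × 0.44) = 2.20 × 10^-3 M
pH = −log[H+] = −log(2.20 × 10^-3) = 2.66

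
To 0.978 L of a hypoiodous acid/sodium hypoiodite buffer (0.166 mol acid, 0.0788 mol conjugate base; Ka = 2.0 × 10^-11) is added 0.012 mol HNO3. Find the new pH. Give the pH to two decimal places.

pH = 10.27

Added H+ converts OI- to HOI: HOI → 0.178 mol, OI- → 0.0668 mol.
pKa = −log(2.0 × 10^-11) = 10.699
pH = pKa + log(n_OI-/n_HOI) = 10.699 + log(0.0668/0.178) = 10.699 + (-0.426)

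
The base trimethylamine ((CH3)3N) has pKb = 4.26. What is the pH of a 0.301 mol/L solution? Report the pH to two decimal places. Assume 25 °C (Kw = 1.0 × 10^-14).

(CH3)3N + H2O ⇌ (CH3)3NH+ + OH-
Kb = 10^(−4.26) = 5.50 × 10^-5
From the ICE table, Kb = [OH-]²/(0.301 − [OH-]) = 5.50 × 10^-5.
Since Kb ≪ C₀, [OH-] ≈ √(Kb·C₀) = 4.07 × 10^-3 M.
Check: 1.4% ionized — well under 5%, approximation valid.
pOH = −log(4.07 × 10^-3) = 2.39; pH = 14.00 − 2.39 = 11.61

pH = 11.61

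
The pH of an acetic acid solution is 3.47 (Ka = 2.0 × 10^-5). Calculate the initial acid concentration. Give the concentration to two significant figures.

C₀ = 6.1 × 10^-3 M

[H+] = 10^(-3.47) = 3.39 × 10^-4 M = x
Ka = x²/(C₀ − x) ⇒ C₀ = x + x²/Ka
C₀ = 3.39 × 10^-4 + (3.39 × 10^-4)²/(2.0 × 10^-5) = 6.09 × 10^-3 M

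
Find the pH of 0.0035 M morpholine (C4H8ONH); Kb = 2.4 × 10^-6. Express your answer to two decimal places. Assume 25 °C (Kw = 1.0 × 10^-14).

pH = 9.96

C4H8ONH + H2O ⇌ C4H8ONH2+ + OH-
Kb = x²/(0.0035 − x) = 2.4 × 10^-6
Assume x ≪ 0.0035: x ≈ √(2.4 × 10^-6 × 0.0035) = 9.17 × 10^-5 M
pOH = −log(9.17 × 10^-5) = 4.04; pH = 14.00 − 4.04 = 9.96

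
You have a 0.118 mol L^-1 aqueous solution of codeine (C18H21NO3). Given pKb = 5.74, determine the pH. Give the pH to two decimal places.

C18H21NO3 + H2O ⇌ C18H22NO3+ + OH-
Kb = 10^(−5.74) = 1.82 × 10^-6
Kb = [OH-]²/(0.118 − [OH-]) = 1.82 × 10^-6
Since Kb ≪ C₀, [OH-] ≈ √(Kb·C₀) = 4.63 × 10^-4 M.
([OH-]/C₀ = 0.39% < 5%, so the approximation holds.)
pOH = −log(4.63 × 10^-4) = 3.33; pH = 14.00 − 3.33 = 10.67

pH = 10.67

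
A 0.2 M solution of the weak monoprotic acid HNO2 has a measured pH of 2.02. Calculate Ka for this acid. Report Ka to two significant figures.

Ka = 4.8 × 10^-4

[H+] = 10^(-2.02) = 9.55 × 10^-3 M
At equilibrium [HA] = 0.2 − 9.55 × 10^-3 = 1.90 × 10^-1 M
Ka = [H+][A-]/[HA] = (9.55 × 10^-3)² / 1.90 × 10^-1 = 4.8 × 10^-4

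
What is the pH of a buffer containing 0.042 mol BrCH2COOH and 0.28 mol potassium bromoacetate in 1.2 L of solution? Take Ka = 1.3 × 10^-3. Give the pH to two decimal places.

pKa = −log(1.3 × 10^-3) = 2.886
Using pH = pKa + log([base]/[acid]) with [base]/[acid] = 0.28/0.042:
pH = 2.886 + (+0.824) = 3.71

pH = 3.71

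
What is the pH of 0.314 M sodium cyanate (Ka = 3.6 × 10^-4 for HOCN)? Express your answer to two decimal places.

OCN- is the conjugate base of the weak acid HOCN.
Kb = Kw/Ka = 1.0×10^-14 / 3.6 × 10^-4 = 2.78 × 10^-11
Kb = x²/(0.314 − x) = 2.78 × 10^-11
Neglecting x in the denominator: x = √(2.78 × 10^-11 × 0.314) = 2.95 × 10^-6 M
(x/C₀ = 0.00094% < 5%, so the approximation holds.)
pOH = −log(2.95 × 10^-6) = 5.53; pH = 14.00 − 5.53 = 8.47

pH = 8.47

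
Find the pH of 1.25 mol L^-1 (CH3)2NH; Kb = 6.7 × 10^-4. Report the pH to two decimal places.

pH = 12.46

(CH3)2NH + H2O ⇌ (CH3)2NH2+ + OH-
From the ICE table, Kb = x²/(1.25 − x) = 6.7 × 10^-4.
Neglecting x in the denominator: x = √(6.7 × 10^-4 × 1.25) = 2.89 × 10^-2 M
(x/C₀ = 2.3% < 5%, so the approximation holds.)
pOH = −log(2.89 × 10^-2) = 1.54; pH = 14.00 − 1.54 = 12.46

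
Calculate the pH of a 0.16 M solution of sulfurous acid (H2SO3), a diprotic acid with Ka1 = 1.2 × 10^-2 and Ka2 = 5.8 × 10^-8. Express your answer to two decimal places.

Ka1 ≫ Ka2, so treat the first dissociation as the only significant source of H+.
Ka1 = x²/(0.16 − x) = 1.2 × 10^-2
Solving the quadratic: x = (−Ka1 + √(Ka1² + 4·Ka1·C₀))/2 = 3.82 × 10^-2 M
pH = −log(3.82 × 10^-2) = 1.42

pH = 1.42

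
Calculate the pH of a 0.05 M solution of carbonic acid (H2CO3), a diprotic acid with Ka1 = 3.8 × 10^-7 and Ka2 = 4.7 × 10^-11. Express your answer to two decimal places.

pH = 3.86

Since Ka1 ≫ Ka2, the first ionization dominates [H+].
Ka1 = x²/(0.05 − x) = 3.8 × 10^-7
x ≈ √(3.8 × 10^-7 × 0.05) = 1.38 × 10^-4 M
pH = −log(1.38 × 10^-4) = 3.86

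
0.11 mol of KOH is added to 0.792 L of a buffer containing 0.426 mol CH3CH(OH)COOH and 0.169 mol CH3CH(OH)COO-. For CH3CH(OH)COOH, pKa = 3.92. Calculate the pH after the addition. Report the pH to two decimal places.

pH = 3.87

OH- converts CH3CH(OH)COOH to CH3CH(OH)COO-: CH3CH(OH)COOH → 0.316 mol, CH3CH(OH)COO- → 0.279 mol.
pH = pKa + log(n_CH3CH(OH)COO-/n_CH3CH(OH)COOH) = 3.92 + log(0.279/0.316) = 3.92 + (-0.054)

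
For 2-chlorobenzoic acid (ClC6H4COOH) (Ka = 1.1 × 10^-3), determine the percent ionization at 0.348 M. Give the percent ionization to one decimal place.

ClC6H4COOH ⇌ ClC6H4COO- + H+; let x = [H+] at equilibrium.
Solve x² + 0.0011x − 0.000383 = 0 → x = 1.90 × 10^-2 M
% ionization = x/C₀ × 100% = 1.90 × 10^-2/0.348 × 100% = 5.5%

5.5%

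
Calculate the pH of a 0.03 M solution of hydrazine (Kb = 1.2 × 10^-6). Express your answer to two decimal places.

N2H4 + H2O ⇌ N2H5+ + OH-
From the ICE table, Kb = [OH-]²/(0.03 − [OH-]) = 1.2 × 10^-6.
Since Kb ≪ C₀, [OH-] ≈ √(Kb·C₀) = 1.90 × 10^-4 M.
Check: 0.63% ionized — well under 5%, approximation valid.
pOH = 3.72, so pH = 14.00 − pOH = 10.28

pH = 10.28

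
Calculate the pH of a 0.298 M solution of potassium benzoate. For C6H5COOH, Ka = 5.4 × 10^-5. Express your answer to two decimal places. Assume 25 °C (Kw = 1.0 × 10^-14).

C6H5COO- is the conjugate base of the weak acid C6H5COOH.
Kb = Kw/Ka = 1.0×10^-14 / 5.4 × 10^-5 = 1.85 × 10^-10
From the ICE table, Kb = [OH-]²/(0.298 − [OH-]) = 1.85 × 10^-10.
Neglecting [OH-] in the denominator: [OH-] = √(1.85 × 10^-10 × 0.298) = 7.42 × 10^-6 M
Check: 0.0025% ionized — well under 5%, approximation valid.
pOH = 5.13, so pH = 14.00 − pOH = 8.87

pH = 8.87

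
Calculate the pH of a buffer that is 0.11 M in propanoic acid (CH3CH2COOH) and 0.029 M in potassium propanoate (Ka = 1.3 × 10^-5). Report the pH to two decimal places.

pKa = −log(1.3 × 10^-5) = 4.886
pH = pKa + log([A⁻]/[HA]) = 4.886 + log(0.029/0.11)
pH = 4.886 + (-0.579) = 4.31

pH = 4.31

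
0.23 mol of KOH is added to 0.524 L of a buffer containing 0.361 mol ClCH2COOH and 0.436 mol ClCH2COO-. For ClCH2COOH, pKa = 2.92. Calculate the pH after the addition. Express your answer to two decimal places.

pH = 3.63

After neutralization: n(ClCH2COOH) = 0.131 mol, n(ClCH2COO-) = 0.666 mol.
pH = pKa + log(n_ClCH2COO-/n_ClCH2COOH) = 2.92 + log(0.666/0.131) = 2.92 + (+0.706)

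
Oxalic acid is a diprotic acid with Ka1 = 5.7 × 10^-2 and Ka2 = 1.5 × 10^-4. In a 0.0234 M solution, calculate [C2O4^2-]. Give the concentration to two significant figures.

First ionization gives [H+] ≈ [HC2O4-] = 1.78 × 10^-2 M.
Second step: Ka2 = [H+][C2O4^2-]/[HC2O4-] ≈ [C2O4^2-] (since [H+] ≈ [HC2O4-]).
So [C2O4^2-] ≈ Ka2.

1.5 × 10^-4 M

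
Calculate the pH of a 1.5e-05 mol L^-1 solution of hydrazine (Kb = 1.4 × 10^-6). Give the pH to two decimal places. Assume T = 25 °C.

pH = 8.60

N2H4 + H2O ⇌ N2H5+ + OH-
From the ICE table, Kb = [OH-]²/(1.5e-05 − [OH-]) = 1.4 × 10^-6.
The 5% rule fails; solving [OH-]² + Kb·[OH-] − Kb·C₀ = 0 exactly:
[OH-] = [−1.4e-06 + √(1.4e-06² + 8.4e-11)]/2 = 3.94 × 10^-6 M
pOH = 5.40, so pH = 14.00 − pOH = 8.60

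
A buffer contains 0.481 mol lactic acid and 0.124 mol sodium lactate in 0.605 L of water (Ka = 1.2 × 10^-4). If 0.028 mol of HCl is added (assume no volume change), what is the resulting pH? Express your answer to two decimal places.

pH = 3.20

After neutralization: n(CH3CH(OH)COOH) = 0.509 mol, n(CH3CH(OH)COO-) = 0.096 mol.
pKa = −log(1.2 × 10^-4) = 3.921
pH = pKa + log(n_CH3CH(OH)COO-/n_CH3CH(OH)COOH) = 3.921 + log(0.096/0.509) = 3.921 + (-0.724)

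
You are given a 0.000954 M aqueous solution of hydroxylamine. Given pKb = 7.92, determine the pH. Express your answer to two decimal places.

NH2OH + H2O ⇌ NH3OH+ + OH-
Kb = 10^(−7.92) = 1.20 × 10^-8
Kb = x²/(0.000954 − x) = 1.20 × 10^-8
Assume x ≪ 0.000954: x ≈ √(1.20 × 10^-8 × 0.000954) = 3.38 × 10^-6 M
Check: 0.35% ionized — well under 5%, approximation valid.
pOH = −log(3.38 × 10^-6) = 5.47; pH = 14.00 − 5.47 = 8.53

pH = 8.53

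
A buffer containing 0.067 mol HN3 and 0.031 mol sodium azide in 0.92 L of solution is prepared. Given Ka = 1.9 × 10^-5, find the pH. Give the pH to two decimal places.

pKa = −log(1.9 × 10^-5) = 4.721
Using pH = pKa + log([base]/[acid]) with [base]/[acid] = 0.031/0.067:
pH = 4.721 + (-0.335) = 4.39

pH = 4.39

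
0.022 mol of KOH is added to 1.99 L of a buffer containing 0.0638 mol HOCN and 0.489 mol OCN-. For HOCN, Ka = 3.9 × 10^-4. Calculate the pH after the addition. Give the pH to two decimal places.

pH = 4.50

After neutralization: n(HOCN) = 0.0418 mol, n(OCN-) = 0.511 mol.
pKa = −log(3.9 × 10^-4) = 3.409
Henderson–Hasselbalch with mole ratio 0.511/0.0418: pH = 3.409 + (+1.087)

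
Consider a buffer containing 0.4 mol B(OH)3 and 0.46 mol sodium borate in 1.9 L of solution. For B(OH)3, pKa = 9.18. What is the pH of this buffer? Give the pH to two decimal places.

Henderson–Hasselbalch: pH = pKa + log([B(OH)4-]/[B(OH)3]) = 9.18 + log(0.46/0.4)
pH = 9.18 + (+0.061) = 9.24

pH = 9.24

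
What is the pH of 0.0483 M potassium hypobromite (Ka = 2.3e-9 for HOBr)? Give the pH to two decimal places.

pH = 10.66

OBr- is the conjugate base of the weak acid HOBr.
Kb = Kw/Ka = 1.0×10^-14 / 2.3 × 10^-9 = 4.35 × 10^-6
From the ICE table, Kb = x²/(0.0483 − x) = 4.35 × 10^-6.
Since Kb ≪ C₀, x ≈ √(Kb·C₀) = 4.58 × 10^-4 M.
Check: 0.95% ionized — well under 5%, approximation valid.
pOH = 3.34, so pH = 14.00 − pOH = 10.66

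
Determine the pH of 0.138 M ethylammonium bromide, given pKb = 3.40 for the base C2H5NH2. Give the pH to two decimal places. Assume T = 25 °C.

C2H5NH3+ is the conjugate acid of the weak base C2H5NH2.
Kb = 10^(−3.40) = 3.98 × 10^-4
Ka = Kw/Kb = 1.0×10^-14 / 3.98 × 10^-4 = 2.51 × 10^-11
Ka = x²/(0.138 − x) = 2.51 × 10^-11
Since Ka ≪ C₀, x ≈ √(Ka·C₀) = 1.86 × 10^-6 M.
(x/C₀ = 0.0013% < 5%, so the approximation holds.)
pH = −log(1.86 × 10^-6) = 5.73

pH = 5.73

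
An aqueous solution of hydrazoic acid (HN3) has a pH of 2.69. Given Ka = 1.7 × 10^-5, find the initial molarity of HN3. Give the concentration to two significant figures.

C₀ = 2.5 × 10^-1 M

[H+] = 10^(-2.69) = 2.04 × 10^-3 M = x
Ka = x²/(C₀ − x) ⇒ C₀ = x + x²/Ka
C₀ = 2.04 × 10^-3 + (2.04 × 10^-3)²/(1.7 × 10^-5) = 2.47 × 10^-1 M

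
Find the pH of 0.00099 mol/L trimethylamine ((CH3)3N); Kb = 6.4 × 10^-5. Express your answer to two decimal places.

(CH3)3N + H2O ⇌ (CH3)3NH+ + OH-
Kb = [OH-]²/(0.00099 − [OH-]) = 6.4 × 10^-5
[OH-] is not negligible relative to C₀; solve [OH-]² + 6.4e-05·[OH-] − 6.34e-08 = 0.
[OH-] = [−6.4e-05 + √(6.4e-05² + 2.53e-07)]/2 = 2.22 × 10^-4 M
pOH = 3.65, so pH = 14.00 − pOH = 10.35

pH = 10.35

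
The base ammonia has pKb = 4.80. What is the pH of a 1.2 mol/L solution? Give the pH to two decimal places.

NH3 + H2O ⇌ NH4+ + OH-
Kb = 10^(−4.80) = 1.58 × 10^-5
Kb = [OH-]²/(1.2 − [OH-]) = 1.58 × 10^-5
Neglecting [OH-] in the denominator: [OH-] = √(1.58 × 10^-5 × 1.2) = 4.35 × 10^-3 M
pOH = 2.36, so pH = 14.00 − pOH = 11.64

pH = 11.64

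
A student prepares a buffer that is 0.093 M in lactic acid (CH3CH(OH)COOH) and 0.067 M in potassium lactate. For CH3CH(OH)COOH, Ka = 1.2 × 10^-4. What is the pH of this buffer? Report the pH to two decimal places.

pKa = −log(1.2 × 10^-4) = 3.921
Using pH = pKa + log([base]/[acid]) with [base]/[acid] = 0.067/0.093:
pH = 3.921 + (-0.142) = 3.78

pH = 3.78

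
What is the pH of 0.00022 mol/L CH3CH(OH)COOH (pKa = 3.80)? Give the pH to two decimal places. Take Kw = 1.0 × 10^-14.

pH = 3.91

CH3CH(OH)COOH ⇌ CH3CH(OH)COO- + H+
Ka = 10^(−3.80) = 1.58 × 10^-4
Ka = [H+]²/(0.00022 − [H+]) = 1.58 × 10^-4
The 5% rule fails; solving [H+]² + Ka·[H+] − Ka·C₀ = 0 exactly:
[H+] = [−0.000158 + √(0.000158² + 1.39e-07)]/2 = 1.23 × 10^-4 M
pH = −log[H+] = −log(1.23 × 10^-4) = 3.91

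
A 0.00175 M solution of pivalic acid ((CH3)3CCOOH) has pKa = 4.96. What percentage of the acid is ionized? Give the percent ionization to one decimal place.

7.6%

(CH3)3CCOOH ⇌ (CH3)3CCOO- + H+; let x = [H+] at equilibrium.
Ka = 10^(−4.96) = 1.10 × 10^-5
Solve x² + 1.1e-05x − 1.93e-08 = 0 → x = 1.33 × 10^-4 M
% ionization = x/C₀ × 100% = 1.33 × 10^-4/0.00175 × 100% = 7.6%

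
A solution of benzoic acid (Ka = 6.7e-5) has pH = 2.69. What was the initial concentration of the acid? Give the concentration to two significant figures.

C₀ = 6.4 × 10^-2 M

[H+] = 10^(-2.69) = 2.04 × 10^-3 M = x
Ka = x²/(C₀ − x) ⇒ C₀ = x + x²/Ka
C₀ = 2.04 × 10^-3 + (2.04 × 10^-3)²/(6.7 × 10^-5) = 6.42 × 10^-2 M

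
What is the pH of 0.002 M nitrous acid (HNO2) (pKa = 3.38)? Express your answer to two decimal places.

pH = 3.14

HNO2 ⇌ NO2- + H+
Ka = 10^(−3.38) = 4.17 × 10^-4
From the ICE table, Ka = [H+]²/(0.002 − [H+]) = 4.17 × 10^-4.
Here C₀/Ka ≈ 4.8, so the small-[H+] approximation fails. Use the quadratic:
[H+] = (−Ka + √(Ka² + 4·Ka·C₀))/2 = 7.28 × 10^-4 M
pH = −log[H+] = −log(7.28 × 10^-4) = 3.14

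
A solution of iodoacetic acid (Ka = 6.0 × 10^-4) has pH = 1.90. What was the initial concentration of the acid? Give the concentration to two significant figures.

[H+] = 10^(-1.90) = 1.26 × 10^-2 M = x
Ka = x²/(C₀ − x) ⇒ C₀ = x + x²/Ka
C₀ = 1.26 × 10^-2 + (1.26 × 10^-2)²/(6.0 × 10^-4) = 2.77 × 10^-1 M

C₀ = 2.8 × 10^-1 M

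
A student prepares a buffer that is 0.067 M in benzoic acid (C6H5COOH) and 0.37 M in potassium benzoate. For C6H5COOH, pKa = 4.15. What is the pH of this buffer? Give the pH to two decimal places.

pH = 4.89

Henderson–Hasselbalch: pH = pKa + log([C6H5COO-]/[C6H5COOH]) = 4.15 + log(0.37/0.067)
pH = 4.15 + (+0.742) = 4.89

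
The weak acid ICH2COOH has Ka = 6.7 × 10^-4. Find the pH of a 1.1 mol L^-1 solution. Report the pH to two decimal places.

ICH2COOH ⇌ ICH2COO- + H+
From the ICE table, Ka = x²/(1.1 − x) = 6.7 × 10^-4.
Assume x ≪ 1.1: x ≈ √(6.7 × 10^-4 × 1.1) = 2.71 × 10^-2 M
Check: 2.5% ionized — well under 5%, approximation valid.
pH = −log[H+] = −log(2.71 × 10^-2) = 1.57

pH = 1.57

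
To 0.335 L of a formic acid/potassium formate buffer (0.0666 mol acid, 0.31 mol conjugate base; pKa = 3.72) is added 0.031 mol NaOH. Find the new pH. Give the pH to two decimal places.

pH = 4.70

OH- converts HCOOH to HCOO-: HCOOH → 0.0356 mol, HCOO- → 0.341 mol.
Henderson–Hasselbalch with mole ratio 0.341/0.0356: pH = 3.72 + (+0.981)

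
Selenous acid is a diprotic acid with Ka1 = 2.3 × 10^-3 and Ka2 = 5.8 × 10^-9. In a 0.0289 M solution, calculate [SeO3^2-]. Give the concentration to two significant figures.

First ionization gives [H+] ≈ [HSeO3-] = 7.08 × 10^-3 M.
Second step: Ka2 = [H+][SeO3^2-]/[HSeO3-] ≈ [SeO3^2-] (since [H+] ≈ [HSeO3-]).
So [SeO3^2-] ≈ Ka2.

5.8 × 10^-9 M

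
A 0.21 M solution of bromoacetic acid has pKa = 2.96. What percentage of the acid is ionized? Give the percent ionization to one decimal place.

BrCH2COOH ⇌ BrCH2COO- + H+; let x = [H+] at equilibrium.
Ka = 10^(−2.96) = 1.10 × 10^-3
Solve x² + 0.0011x − 0.000231 = 0 → x = 1.47 × 10^-2 M
Fraction ionized = 1.47 × 10^-2 / 0.21 = 0.0700 → 7.0%

7.0%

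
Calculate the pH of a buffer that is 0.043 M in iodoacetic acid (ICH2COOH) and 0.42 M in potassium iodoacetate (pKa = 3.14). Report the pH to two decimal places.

Henderson–Hasselbalch: pH = pKa + log([ICH2COO-]/[ICH2COOH]) = 3.14 + log(0.42/0.043)
pH = 3.14 + (+0.990) = 4.13

pH = 4.13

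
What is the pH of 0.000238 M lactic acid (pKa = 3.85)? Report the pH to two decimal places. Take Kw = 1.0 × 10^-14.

pH = 3.90

CH3CH(OH)COOH ⇌ CH3CH(OH)COO- + H+
Ka = 10^(−3.85) = 1.41 × 10^-4
Ka = [H+]²/(0.000238 − [H+]) = 1.41 × 10^-4
The 5% rule fails; solving [H+]² + Ka·[H+] − Ka·C₀ = 0 exactly:
[H+] = (−Ka + √(Ka² + 4·Ka·C₀))/2 = 1.26 × 10^-4 M
pH = −log[H+] = −log(1.26 × 10^-4) = 3.90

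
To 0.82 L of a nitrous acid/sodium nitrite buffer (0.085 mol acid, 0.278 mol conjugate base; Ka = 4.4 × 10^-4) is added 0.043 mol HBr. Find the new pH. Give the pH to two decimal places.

Added H+ converts NO2- to HNO2: HNO2 → 0.128 mol, NO2- → 0.235 mol.
pKa = −log(4.4 × 10^-4) = 3.357
pH = pKa + log(n_NO2-/n_HNO2) = 3.357 + log(0.235/0.128) = 3.357 + (+0.264)

pH = 3.62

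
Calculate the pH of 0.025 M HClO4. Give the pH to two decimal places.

pH = 1.60

HClO4 is a strong acid and dissociates completely, so [H+] = 0.025 M.
pH = -log(0.025) = 1.60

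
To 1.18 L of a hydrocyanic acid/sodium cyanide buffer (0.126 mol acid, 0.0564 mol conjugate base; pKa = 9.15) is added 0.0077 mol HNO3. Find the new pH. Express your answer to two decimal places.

pH = 8.71

Added H+ converts CN- to HCN: HCN → 0.134 mol, CN- → 0.0487 mol.
pH = pKa + log([A⁻]/[HA]) = 9.15 + log(0.0487/0.134) = 9.15 -0.440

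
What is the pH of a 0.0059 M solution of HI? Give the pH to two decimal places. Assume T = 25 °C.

HI is a strong acid and dissociates completely, so [H+] = 0.0059 M.
pH = -log(0.0059) = 2.23

pH = 2.23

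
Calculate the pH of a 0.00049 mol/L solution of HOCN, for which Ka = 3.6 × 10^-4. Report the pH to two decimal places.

pH = 3.56

HOCN ⇌ OCN- + H+
Ka = x²/(0.00049 − x) = 3.6 × 10^-4
Here C₀/Ka ≈ 1.36, so the small-x approximation fails. Use the quadratic:
x = (−Ka + √(Ka² + 4·Ka·C₀))/2 = 2.77 × 10^-4 M
pH = −log(2.77 × 10^-4) = 3.56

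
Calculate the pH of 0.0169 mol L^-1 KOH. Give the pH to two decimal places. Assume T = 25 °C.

pH = 12.23

KOH is a strong base; [OH-] = 0.0169 M.
pOH = -log(0.0169) = 1.77
pH = 14.00 - 1.77 = 12.23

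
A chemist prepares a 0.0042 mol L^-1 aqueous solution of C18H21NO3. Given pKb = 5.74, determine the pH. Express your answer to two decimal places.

C18H21NO3 + H2O ⇌ C18H22NO3+ + OH-
Kb = 10^(−5.74) = 1.82 × 10^-6
Kb = [OH-]²/(0.0042 − [OH-]) = 1.82 × 10^-6
Neglecting [OH-] in the denominator: [OH-] = √(1.82 × 10^-6 × 0.0042) = 8.74 × 10^-5 M
([OH-]/C₀ = 2.1% < 5%, so the approximation holds.)
pOH = −log(8.74 × 10^-5) = 4.06; pH = 14.00 − 4.06 = 9.94

pH = 9.94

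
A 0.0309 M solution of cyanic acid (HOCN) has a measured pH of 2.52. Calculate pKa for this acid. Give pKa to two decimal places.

[H+] = 10^(-2.52) = 3.02 × 10^-3 M
At equilibrium [HA] = 0.0309 − 3.02 × 10^-3 = 2.79 × 10^-2 M
Ka = [H+][A-]/[HA] = (3.02 × 10^-3)² / 2.79 × 10^-2 = 3.27 × 10^-4
pKa = -log(3.27 × 10^-4) = 3.49

pKa = 3.49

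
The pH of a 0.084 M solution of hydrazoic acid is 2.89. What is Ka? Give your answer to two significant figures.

[H+] = 10^(-2.89) = 1.29 × 10^-3 M
At equilibrium [HA] = 0.084 − 1.29 × 10^-3 = 8.27 × 10^-2 M
Ka = [H+][A-]/[HA] = (1.29 × 10^-3)² / 8.27 × 10^-2 = 2.0 × 10^-5

Ka = 2.0 × 10^-5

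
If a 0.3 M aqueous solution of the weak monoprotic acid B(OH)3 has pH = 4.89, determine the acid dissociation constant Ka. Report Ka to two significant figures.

Ka = 5.5 × 10^-10

[H+] = 10^(-4.89) = 1.29 × 10^-5 M
At equilibrium [HA] = 0.3 − 1.29 × 10^-5 = 3.00 × 10^-1 M
Ka = [H+][A-]/[HA] = (1.29 × 10^-5)² / 3.00 × 10^-1 = 5.5 × 10^-10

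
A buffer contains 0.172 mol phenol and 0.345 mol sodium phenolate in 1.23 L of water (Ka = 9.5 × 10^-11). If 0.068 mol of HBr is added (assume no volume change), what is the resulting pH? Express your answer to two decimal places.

pH = 10.08

After neutralization: n(C6H5OH) = 0.24 mol, n(C6H5O-) = 0.277 mol.
pKa = −log(9.5 × 10^-11) = 10.022
pH = pKa + log(n_C6H5O-/n_C6H5OH) = 10.022 + log(0.277/0.24) = 10.022 + (+0.062)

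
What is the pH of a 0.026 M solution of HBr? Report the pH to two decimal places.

pH = 1.59

HBr is a strong acid and dissociates completely, so [H+] = 0.026 M.
pH = -log(0.026) = 1.59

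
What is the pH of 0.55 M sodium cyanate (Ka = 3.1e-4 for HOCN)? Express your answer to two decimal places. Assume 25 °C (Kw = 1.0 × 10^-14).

pH = 8.62

OCN- is the conjugate base of the weak acid HOCN.
Kb = Kw/Ka = 1.0×10^-14 / 3.1 × 10^-4 = 3.23 × 10^-11
From the ICE table, Kb = x²/(0.55 − x) = 3.23 × 10^-11.
Neglecting x in the denominator: x = √(3.23 × 10^-11 × 0.55) = 4.21 × 10^-6 M
pOH = 5.38, so pH = 14.00 − pOH = 8.62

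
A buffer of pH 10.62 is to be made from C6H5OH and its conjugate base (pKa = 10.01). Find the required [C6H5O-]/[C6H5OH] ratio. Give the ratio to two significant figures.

pH = pKa + log(r) ⇒ log(r) = 10.62 − 10.01 = +0.61
r = [C6H5O-]/[C6H5OH] = 10^(+0.61) = 4.07

ratio = 4.1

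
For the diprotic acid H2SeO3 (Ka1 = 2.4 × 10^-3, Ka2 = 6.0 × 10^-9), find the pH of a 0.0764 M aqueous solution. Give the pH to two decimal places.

Ka1 ≫ Ka2, so treat the first dissociation as the only significant source of H+.
Ka1 = x²/(0.0764 − x) = 2.4 × 10^-3
Solving the quadratic: x = (−Ka1 + √(Ka1² + 4·Ka1·C₀))/2 = 1.24 × 10^-2 M
pH = −log(1.24 × 10^-2) = 1.91

pH = 1.91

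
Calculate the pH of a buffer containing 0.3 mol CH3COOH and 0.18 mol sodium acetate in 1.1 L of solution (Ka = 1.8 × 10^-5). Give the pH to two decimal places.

pKa = −log(1.8 × 10^-5) = 4.745
pH = pKa + log([A⁻]/[HA]) = 4.745 + log(0.18/0.3)
pH = 4.745 + (-0.222) = 4.52

pH = 4.52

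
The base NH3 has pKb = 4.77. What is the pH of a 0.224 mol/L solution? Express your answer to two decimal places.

NH3 + H2O ⇌ NH4+ + OH-
Kb = 10^(−4.77) = 1.70 × 10^-5
Kb = [OH-]²/(0.224 − [OH-]) = 1.70 × 10^-5
Since Kb ≪ C₀, [OH-] ≈ √(Kb·C₀) = 1.95 × 10^-3 M.
pOH = 2.71, so pH = 14.00 − pOH = 11.29

pH = 11.29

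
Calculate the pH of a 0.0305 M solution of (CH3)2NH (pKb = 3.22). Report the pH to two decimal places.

pH = 11.60

(CH3)2NH + H2O ⇌ (CH3)2NH2+ + OH-
Kb = 10^(−3.22) = 6.03 × 10^-4
Kb = [OH-]²/(0.0305 − [OH-]) = 6.03 × 10^-4
[OH-] is not negligible relative to C₀; solve [OH-]² + 0.000603·[OH-] − 1.84e-05 = 0.
[OH-] = [−0.000603 + √(0.000603² + 7.36e-05)]/2 = 4.00 × 10^-3 M
pOH = 2.40, so pH = 14.00 − pOH = 11.60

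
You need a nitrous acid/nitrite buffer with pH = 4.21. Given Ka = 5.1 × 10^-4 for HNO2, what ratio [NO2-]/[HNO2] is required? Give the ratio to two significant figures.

pKa = -log(5.1 × 10^-4) = 3.292
pH = pKa + log(r) ⇒ log(r) = 4.21 − 3.292 = +0.918
r = [NO2-]/[HNO2] = 10^(+0.918) = 8.28

ratio = 8.3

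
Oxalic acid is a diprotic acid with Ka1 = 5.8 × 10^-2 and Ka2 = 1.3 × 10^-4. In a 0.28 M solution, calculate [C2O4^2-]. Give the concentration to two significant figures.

1.3 × 10^-4 M

First ionization gives [H+] ≈ [HC2O4-] = 1.02 × 10^-1 M.
Second step: Ka2 = [H+][C2O4^2-]/[HC2O4-] ≈ [C2O4^2-] (since [H+] ≈ [HC2O4-]).
So [C2O4^2-] ≈ Ka2.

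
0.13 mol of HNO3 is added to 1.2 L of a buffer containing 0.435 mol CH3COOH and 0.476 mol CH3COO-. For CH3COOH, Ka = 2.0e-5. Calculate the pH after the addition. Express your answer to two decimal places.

pH = 4.49

Added H+ converts CH3COO- to CH3COOH: CH3COOH → 0.565 mol, CH3COO- → 0.346 mol.
pKa = −log(2.0 × 10^-5) = 4.699
pH = pKa + log([A⁻]/[HA]) = 4.699 + log(0.346/0.565) = 4.699 -0.213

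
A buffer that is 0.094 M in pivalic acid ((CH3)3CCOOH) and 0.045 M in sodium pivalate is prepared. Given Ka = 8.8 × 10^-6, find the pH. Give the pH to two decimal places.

pH = 4.74

pKa = −log(8.8 × 10^-6) = 5.056
Henderson–Hasselbalch: pH = pKa + log([(CH3)3CCOO-]/[(CH3)3CCOOH]) = 5.056 + log(0.045/0.094)
pH = 5.056 + (-0.320) = 4.74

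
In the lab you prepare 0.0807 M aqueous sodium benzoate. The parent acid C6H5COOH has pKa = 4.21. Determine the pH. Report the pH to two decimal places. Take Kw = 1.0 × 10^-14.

C6H5COO- is the conjugate base of the weak acid C6H5COOH.
Ka = 10^(−4.21) = 6.17 × 10^-5
Kb = Kw/Ka = 1.0×10^-14 / 6.17 × 10^-5 = 1.62 × 10^-10
Kb = [OH-]²/(0.0807 − [OH-]) = 1.62 × 10^-10
Since Kb ≪ C₀, [OH-] ≈ √(Kb·C₀) = 3.62 × 10^-6 M.
([OH-]/C₀ = 0.0045% < 5%, so the approximation holds.)
pOH = 5.44, so pH = 14.00 − pOH = 8.56

pH = 8.56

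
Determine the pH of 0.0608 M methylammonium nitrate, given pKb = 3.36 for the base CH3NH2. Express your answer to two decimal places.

CH3NH3+ is the conjugate acid of the weak base CH3NH2.
Kb = 10^(−3.36) = 4.37 × 10^-4
Ka = Kw/Kb = 1.0×10^-14 / 4.37 × 10^-4 = 2.29 × 10^-11
From the ICE table, Ka = x²/(0.0608 − x) = 2.29 × 10^-11.
Since Ka ≪ C₀, x ≈ √(Ka·C₀) = 1.18 × 10^-6 M.
(x/C₀ = 0.0019% < 5%, so the approximation holds.)
pH = −log[H+] = −log(1.18 × 10^-6) = 5.93

pH = 5.93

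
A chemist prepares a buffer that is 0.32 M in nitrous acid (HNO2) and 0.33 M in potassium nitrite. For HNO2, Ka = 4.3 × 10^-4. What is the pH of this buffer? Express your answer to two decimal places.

pKa = −log(4.3 × 10^-4) = 3.367
pH = pKa + log([A⁻]/[HA]) = 3.367 + log(0.33/0.32)
pH = 3.367 + (+0.013) = 3.38

pH = 3.38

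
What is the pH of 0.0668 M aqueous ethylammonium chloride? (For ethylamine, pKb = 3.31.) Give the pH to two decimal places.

C2H5NH3+ is the conjugate acid of the weak base C2H5NH2.
Kb = 10^(−3.31) = 4.90 × 10^-4
Ka = Kw/Kb = 1.0×10^-14 / 4.90 × 10^-4 = 2.04 × 10^-11
Ka = x²/(0.0668 − x) = 2.04 × 10^-11
Assume x ≪ 0.0668: x ≈ √(2.04 × 10^-11 × 0.0668) = 1.17 × 10^-6 M
(x/C₀ = 0.0017% < 5%, so the approximation holds.)
pH = −log[H+] = −log(1.17 × 10^-6) = 5.93

pH = 5.93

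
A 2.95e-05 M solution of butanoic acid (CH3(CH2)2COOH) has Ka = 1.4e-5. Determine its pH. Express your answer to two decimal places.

CH3(CH2)2COOH ⇌ CH3(CH2)2COO- + H+
From the ICE table, Ka = x²/(2.95e-05 − x) = 1.4 × 10^-5.
Here C₀/Ka ≈ 2.11, so the small-x approximation fails. Use the quadratic:
x = (−Ka + √(Ka² + 4·Ka·C₀))/2 = 1.45 × 10^-5 M
pH = −log(1.45 × 10^-5) = 4.84

pH = 4.84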